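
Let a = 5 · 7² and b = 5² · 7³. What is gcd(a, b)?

min exponent per shared prime: 5 · 7² = 245

245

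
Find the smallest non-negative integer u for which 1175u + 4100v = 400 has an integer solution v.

Reduce mod 4100: 1175u ≡ 400 (mod 4100). With g = gcd(1175, 4100) = 25 dividing 400, divide through: 47u ≡ 16 (mod 164).
Since gcd(47, 164) = 1, u ≡ 16·(47)⁻¹ ≡ 112 (mod 164). Smallest non-negative: 112.

112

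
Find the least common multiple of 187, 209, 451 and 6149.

187 = 11 · 17; 209 = 11 · 19; 451 = 11 · 41; 6149 = 11 · 13 · 43
lcm takes max exponent of each prime: 11 · 13 · 17 · 19 · 41 · 43 = 81431207

81431207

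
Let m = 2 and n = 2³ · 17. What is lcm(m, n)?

max exponent per prime: 2³ · 17 = 136

136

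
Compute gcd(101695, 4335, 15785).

101695 = 5 · 11 · 43²; 4335 = 3 · 5 · 17²; 15785 = 5 · 7 · 11 · 41
gcd takes min exponent of each prime: 5 = 5

5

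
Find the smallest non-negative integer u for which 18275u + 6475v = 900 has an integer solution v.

33

Euclid: 18275 = 2·6475 + 5325; 6475 = 1·5325 + 1150; 5325 = 4·1150 + 725; 1150 = 1·725 + 425; 725 = 1·425 + 300; 425 = 1·300 + 125; 300 = 2·125 + 50; 125 = 2·50 + 25; 50 = 2·25 + 0 → gcd = 25; 900 = 25·36.
Back-substitution yields 18275·(-107) + 6475·(302) = 25, so one solution is u = -107·36 = -3852, v = 302·36 = 10872.
Solutions in u differ by 6475/25 = 259; the one in [0, 259) is -3852 mod 259 = 33.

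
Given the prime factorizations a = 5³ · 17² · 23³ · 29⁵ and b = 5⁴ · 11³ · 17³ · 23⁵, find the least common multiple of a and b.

max exponent per prime: 5⁴ · 11³ · 17³ · 23⁵ · 29⁵ = 539552869438975099200625

539552869438975099200625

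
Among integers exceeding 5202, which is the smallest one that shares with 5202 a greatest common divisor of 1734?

gcd(k, 5202) = 1734 forces 1734 | k; write k = 1734s. Then gcd(1734s, 1734·3) = 1734·gcd(s, 3), so need gcd(s, 3) = 1.
1734s > 5202 gives s ≥ 4. The least s ≥ 4 coprime to 3 is 4, so k = 1734·4 = 6936.

6936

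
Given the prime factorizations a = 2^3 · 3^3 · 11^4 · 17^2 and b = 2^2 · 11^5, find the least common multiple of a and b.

10053447624

max exponent per prime: 2^3 · 3^3 · 11^5 · 17^2 = 10053447624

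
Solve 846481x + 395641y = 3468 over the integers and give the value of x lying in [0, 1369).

853

gcd(846481, 395641) = 289 (Euclid: 846481 = 2·395641 + 55199; 395641 = 7·55199 + 9248; 55199 = 5·9248 + 8959; 9248 = 1·8959 + 289; 8959 = 31·289 + 0), and 289 | 3468.
Extended Euclid: 846481·(-43) + 395641·(92) = 289. Scale by 12: x₀ = -516.
General solution x = x₀ + 1369t; reducing mod 1369 gives x = 853 (and y = -1825).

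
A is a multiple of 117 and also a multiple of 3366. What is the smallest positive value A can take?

43758

117 = 3² · 13; 3366 = 2 · 3² · 11 · 17
max exponents: 2 · 3² · 11 · 13 · 17 = 43758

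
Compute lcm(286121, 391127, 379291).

9480974411161

286121 = 11 · 19 · 37²; 391127 = 11 · 31² · 37; 379291 = 11 · 29² · 41
lcm takes max exponent of each prime: 11 · 19 · 29² · 31² · 37² · 41 = 9480974411161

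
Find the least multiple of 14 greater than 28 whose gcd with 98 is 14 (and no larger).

42

98 = 14·7. Any m with gcd(m, 98) = 14 is a multiple of 14, say 14s, with s coprime to 7.
Need s > 28/14, so s ≥ 3. First s ≥ 3 with gcd(s, 7) = 1 is s = 3. Thus m = 14·3 = 42.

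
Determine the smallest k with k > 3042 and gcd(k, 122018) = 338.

3380

Multiples of 338 above 3042: 338·10, 338·11, … . Need the cofactor coprime to 122018/338 = 361.
Checking s = 10, 11, … the first with gcd(s, 361) = 1 is s = 10, giving 3380.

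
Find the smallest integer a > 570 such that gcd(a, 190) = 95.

Multiples of 95 above 570: 95·7, 95·8, … . Need the cofactor coprime to 190/95 = 2.
Checking s = 7, 8, … the first with gcd(s, 2) = 1 is s = 7, giving 665.

665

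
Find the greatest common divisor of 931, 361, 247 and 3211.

gcd(931, 361): 931 = 2·361 + 209; 361 = 1·209 + 152; 209 = 1·152 + 57; 152 = 2·57 + 38; 57 = 1·38 + 19; 38 = 2·19 + 0 → 19
gcd(19, 247): 247 = 13·19 + 0 → 19
gcd(19, 3211): 3211 = 169·19 + 0 → 19

19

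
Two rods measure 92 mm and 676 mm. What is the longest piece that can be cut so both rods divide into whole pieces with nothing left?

92 = 2² · 23
676 = 2² · 13²
Common: 2² = 4

4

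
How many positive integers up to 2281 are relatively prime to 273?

1204

273 = 3·7·13. Inclusion–exclusion on these primes:
2281 − ⌊2281/3⌋ − ⌊2281/7⌋ − ⌊2281/13⌋ + ⌊2281/21⌋ + ⌊2281/39⌋ + ⌊2281/91⌋ − ⌊2281/273⌋ = 1204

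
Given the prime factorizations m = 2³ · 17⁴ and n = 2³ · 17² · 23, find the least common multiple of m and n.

max exponent per prime: 2³ · 17⁴ · 23 = 15367864

15367864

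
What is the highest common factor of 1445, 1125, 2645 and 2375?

1445 = 5 · 17²; 1125 = 3² · 5³; 2645 = 5 · 23²; 2375 = 5³ · 19
gcd takes min exponent of each prime: 5 = 5

5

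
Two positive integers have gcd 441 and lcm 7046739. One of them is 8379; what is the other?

370881

p·q = gcd·lcm = 441·7046739 = 3107611899, so q = 3107611899/8379 = 370881.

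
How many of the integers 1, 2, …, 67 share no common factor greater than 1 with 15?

Prime factors of 15: 3, 5. Count integers ≤ 67 divisible by none of them.
By inclusion–exclusion: 67 − ⌊67/3⌋ − ⌊67/5⌋ + ⌊67/15⌋ = 36.

36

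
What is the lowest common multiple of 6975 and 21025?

5865975

gcd first: 21025 = 3·6975 + 100; 6975 = 69·100 + 75; 100 = 1·75 + 25; 75 = 3·25 + 0 → gcd = 25
lcm = 6975·21025/gcd = 146649375/25 = 5865975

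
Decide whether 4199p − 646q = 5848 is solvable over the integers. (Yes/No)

No

By Bézout, 4199p − 646q = 5848 has integer solutions iff gcd(4199, 646) | 5848.
Euclid: 4199 = 6·646 + 323; 646 = 2·323 + 0. gcd = 323; 5848 mod 323 = 34. No.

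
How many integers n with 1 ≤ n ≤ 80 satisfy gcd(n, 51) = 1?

51 = 3·17. Inclusion–exclusion on these primes:
80 − ⌊80/3⌋ − ⌊80/17⌋ + ⌊80/51⌋ = 51

51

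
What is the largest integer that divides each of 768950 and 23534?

Euclid: 768950 = 32·23534 + 15862; 23534 = 1·15862 + 7672; 15862 = 2·7672 + 518; 7672 = 14·518 + 420; 518 = 1·420 + 98; 420 = 4·98 + 28; 98 = 3·28 + 14; 28 = 2·14 + 0. Last nonzero remainder: 14.

14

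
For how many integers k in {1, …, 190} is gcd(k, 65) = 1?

140

Prime factors of 65: 5, 13. Count integers ≤ 190 divisible by none of them.
By inclusion–exclusion: 190 − ⌊190/5⌋ − ⌊190/13⌋ + ⌊190/65⌋ = 140.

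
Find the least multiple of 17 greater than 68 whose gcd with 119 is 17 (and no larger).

85

119 = 17·7. Any x with gcd(x, 119) = 17 is a multiple of 17, say 17s, with s coprime to 7.
Need s > 68/17, so s ≥ 5. First s ≥ 5 with gcd(s, 7) = 1 is s = 5. Thus x = 17·5 = 85.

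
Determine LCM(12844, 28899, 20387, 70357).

12844 = 2² · 13² · 19; 28899 = 3² · 13² · 19; 20387 = 19 · 29 · 37; 70357 = 7 · 19 · 23²
lcm takes max exponent of each prime: 2² · 3² · 7 · 13² · 19 · 23² · 29 · 37 = 459299783124

459299783124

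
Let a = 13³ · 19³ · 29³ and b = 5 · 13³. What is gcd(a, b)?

2197

min exponent per shared prime: 13³ = 2197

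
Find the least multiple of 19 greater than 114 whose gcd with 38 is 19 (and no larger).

38 = 19·2. Any m with gcd(m, 38) = 19 is a multiple of 19, say 19s, with s coprime to 2.
Need s > 114/19, so s ≥ 7. First s ≥ 7 with gcd(s, 2) = 1 is s = 7. Thus m = 19·7 = 133.

133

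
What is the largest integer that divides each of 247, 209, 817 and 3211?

247 = 13 · 19; 209 = 11 · 19; 817 = 19 · 43; 3211 = 13² · 19
gcd takes min exponent of each prime: 19 = 19

19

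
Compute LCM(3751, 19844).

615164

gcd first: 19844 = 5·3751 + 1089; 3751 = 3·1089 + 484; 1089 = 2·484 + 121; 484 = 4·121 + 0 → gcd = 121
lcm = 3751·19844/gcd = 74434844/121 = 615164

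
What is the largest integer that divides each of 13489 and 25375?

13489 = 7 · 41 · 47
25375 = 5³ · 7 · 29
Common: 7 = 7

7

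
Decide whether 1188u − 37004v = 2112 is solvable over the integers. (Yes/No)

By Bézout, 1188u − 37004v = 2112 has integer solutions iff gcd(1188, 37004) | 2112.
Euclid: 37004 = 31·1188 + 176; 1188 = 6·176 + 132; 176 = 1·132 + 44; 132 = 3·44 + 0. gcd = 44; 2112 mod 44 = 0. Yes.

Yes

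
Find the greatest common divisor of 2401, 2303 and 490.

gcd(2401, 2303): 2401 = 1·2303 + 98; 2303 = 23·98 + 49; 98 = 2·49 + 0 → 49
gcd(49, 490): 490 = 10·49 + 0 → 49

49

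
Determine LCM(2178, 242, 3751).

2178 = 2 · 3² · 11²; 242 = 2 · 11²; 3751 = 11² · 31
lcm takes max exponent of each prime: 2 · 3² · 11² · 31 = 67518

67518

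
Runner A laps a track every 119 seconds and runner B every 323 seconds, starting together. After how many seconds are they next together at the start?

2261

gcd first: 323 = 2·119 + 85; 119 = 1·85 + 34; 85 = 2·34 + 17; 34 = 2·17 + 0 → gcd = 17
lcm = 119·323/gcd = 38437/17 = 2261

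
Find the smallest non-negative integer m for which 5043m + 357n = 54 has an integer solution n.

Euclid: 5043 = 14·357 + 45; 357 = 7·45 + 42; 45 = 1·42 + 3; 42 = 14·3 + 0 → gcd = 3; 54 = 3·18.
Back-substitution yields 5043·(8) + 357·(-113) = 3, so one solution is m = 8·18 = 144, n = -113·18 = -2034.
Solutions in m differ by 357/3 = 119; the one in [0, 119) is 144 mod 119 = 25.

25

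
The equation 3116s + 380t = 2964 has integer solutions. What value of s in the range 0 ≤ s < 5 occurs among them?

4

Euclid: 3116 = 8·380 + 76; 380 = 5·76 + 0 → gcd = 76; 2964 = 76·39.
Back-substitution yields 3116·(1) + 380·(-8) = 76, so one solution is s = 1·39 = 39, t = -8·39 = -312.
Solutions in s differ by 380/76 = 5; the one in [0, 5) is 39 mod 5 = 4.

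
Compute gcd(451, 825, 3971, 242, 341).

gcd(451, 825): 825 = 1·451 + 374; 451 = 1·374 + 77; 374 = 4·77 + 66; 77 = 1·66 + 11; 66 = 6·11 + 0 → 11
gcd(11, 3971): 3971 = 361·11 + 0 → 11
gcd(11, 242): 242 = 22·11 + 0 → 11
gcd(11, 341): 341 = 31·11 + 0 → 11

11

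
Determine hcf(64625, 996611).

11

64625 = 5³ · 11 · 47
996611 = 7² · 11 · 43²
Common: 11 = 11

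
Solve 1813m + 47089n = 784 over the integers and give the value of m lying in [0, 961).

gcd(1813, 47089) = 49 (Euclid: 47089 = 25·1813 + 1764; 1813 = 1·1764 + 49; 1764 = 36·49 + 0), and 49 | 784.
Extended Euclid: 1813·(26) + 47089·(-1) = 49. Scale by 16: m₀ = 416.
General solution m = m₀ + 961t; reducing mod 961 gives m = 416 (and n = -16).

416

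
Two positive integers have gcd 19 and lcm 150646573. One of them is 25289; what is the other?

p·q = gcd·lcm = 19·150646573 = 2862284887, so q = 2862284887/25289 = 113183.

113183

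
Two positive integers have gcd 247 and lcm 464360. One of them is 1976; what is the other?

58045

Using mn = gcd(m,n)·lcm(m,n) = 247·464360 = 114696920, we get n = 114696920/1976 = 58045.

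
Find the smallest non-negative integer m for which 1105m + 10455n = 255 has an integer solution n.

57

gcd(1105, 10455) = 85 (Euclid: 10455 = 9·1105 + 510; 1105 = 2·510 + 85; 510 = 6·85 + 0), and 85 | 255.
Extended Euclid: 1105·(19) + 10455·(-2) = 85. Scale by 3: m₀ = 57.
General solution m = m₀ + 123t; reducing mod 123 gives m = 57 (and n = -6).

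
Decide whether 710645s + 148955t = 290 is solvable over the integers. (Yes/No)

By Bézout, 710645s + 148955t = 290 has integer solutions iff gcd(710645, 148955) | 290.
Euclid: 710645 = 4·148955 + 114825; 148955 = 1·114825 + 34130; 114825 = 3·34130 + 12435; 34130 = 2·12435 + 9260; 12435 = 1·9260 + 3175; 9260 = 2·3175 + 2910; 3175 = 1·2910 + 265; 2910 = 10·265 + 260; 265 = 1·260 + 5; 260 = 52·5 + 0. gcd = 5; 290 mod 5 = 0. Yes.

Yes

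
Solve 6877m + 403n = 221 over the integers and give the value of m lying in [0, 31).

gcd(6877, 403) = 13 (Euclid: 6877 = 17·403 + 26; 403 = 15·26 + 13; 26 = 2·13 + 0), and 13 | 221.
Extended Euclid: 6877·(-15) + 403·(256) = 13. Scale by 17: m₀ = -255.
General solution m = m₀ + 31t; reducing mod 31 gives m = 24 (and n = -409).

24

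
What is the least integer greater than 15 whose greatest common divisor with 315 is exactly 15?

30

315 = 15·21. Any m with gcd(m, 315) = 15 is a multiple of 15, say 15s, with s coprime to 21.
Need s > 15/15, so s ≥ 2. First s ≥ 2 with gcd(s, 21) = 1 is s = 2. Thus m = 15·2 = 30.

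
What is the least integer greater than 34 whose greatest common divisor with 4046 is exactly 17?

51

gcd(m, 4046) = 17 forces 17 | m; write m = 17s. Then gcd(17s, 17·238) = 17·gcd(s, 238), so need gcd(s, 238) = 1.
17s > 34 gives s ≥ 3. The least s ≥ 3 coprime to 238 is 3, so m = 17·3 = 51.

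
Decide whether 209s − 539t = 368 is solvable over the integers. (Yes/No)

gcd(209, 539): 539 = 2·209 + 121; 209 = 1·121 + 88; 121 = 1·88 + 33; 88 = 2·33 + 22; 33 = 1·22 + 11; 22 = 2·11 + 0 → 11
11 does not divide 368, so a solution does not exist.

No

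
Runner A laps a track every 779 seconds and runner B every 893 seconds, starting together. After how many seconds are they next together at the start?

36613

gcd first: 893 = 1·779 + 114; 779 = 6·114 + 95; 114 = 1·95 + 19; 95 = 5·19 + 0 → gcd = 19
lcm = 779·893/gcd = 695647/19 = 36613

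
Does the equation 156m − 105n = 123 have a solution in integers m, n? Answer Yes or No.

Yes

gcd(156, 105): 156 = 1·105 + 51; 105 = 2·51 + 3; 51 = 17·3 + 0 → 3
3 divides 123, so a solution exists.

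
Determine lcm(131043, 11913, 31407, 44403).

155810127

lcm(131043, 11913) = 131043·11913/gcd = 1561115259/11913 = 131043
lcm(131043, 31407) = 131043·31407/gcd = 4115667501/1083 = 3800247
lcm(3800247, 44403) = 3800247·44403/gcd = 168742367541/1083 = 155810127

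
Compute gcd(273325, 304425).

25

273325 = 5² · 13 · 29²
304425 = 3³ · 5² · 11 · 41
Common: 5² = 25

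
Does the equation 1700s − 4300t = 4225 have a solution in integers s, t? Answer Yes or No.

No

gcd(1700, 4300): 4300 = 2·1700 + 900; 1700 = 1·900 + 800; 900 = 1·800 + 100; 800 = 8·100 + 0 → 100
100 does not divide 4225, so a solution does not exist.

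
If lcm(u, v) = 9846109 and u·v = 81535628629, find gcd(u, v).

gcd·lcm = product, so gcd = 81535628629/9846109 = 8281.

8281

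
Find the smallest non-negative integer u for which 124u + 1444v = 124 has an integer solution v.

Euclid: 1444 = 11·124 + 80; 124 = 1·80 + 44; 80 = 1·44 + 36; 44 = 1·36 + 8; 36 = 4·8 + 4; 8 = 2·4 + 0 → gcd = 4; 124 = 4·31.
Back-substitution yields 124·(-163) + 1444·(14) = 4, so one solution is u = -163·31 = -5053, v = 14·31 = 434.
Solutions in u differ by 1444/4 = 361; the one in [0, 361) is -5053 mod 361 = 1.

1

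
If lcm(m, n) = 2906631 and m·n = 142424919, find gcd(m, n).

From gcd × lcm = mn: gcd = 142424919 / 2906631 = 49.

49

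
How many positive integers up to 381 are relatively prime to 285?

192

Prime factors of 285: 3, 5, 19. Count integers ≤ 381 divisible by none of them.
By inclusion–exclusion: 381 − ⌊381/3⌋ − ⌊381/5⌋ − ⌊381/19⌋ + ⌊381/15⌋ + ⌊381/57⌋ + ⌊381/95⌋ − ⌊381/285⌋ = 192.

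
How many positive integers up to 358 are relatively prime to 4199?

295

4199 = 13·17·19. Inclusion–exclusion on these primes:
358 − ⌊358/13⌋ − ⌊358/17⌋ − ⌊358/19⌋ + ⌊358/221⌋ + ⌊358/247⌋ + ⌊358/323⌋ − ⌊358/4199⌋ = 295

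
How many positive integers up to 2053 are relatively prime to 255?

Prime factors of 255: 3, 5, 17. Count integers ≤ 2053 divisible by none of them.
By inclusion–exclusion: 2053 − ⌊2053/3⌋ − ⌊2053/5⌋ − ⌊2053/17⌋ + ⌊2053/15⌋ + ⌊2053/51⌋ + ⌊2053/85⌋ − ⌊2053/255⌋ = 1031.

1031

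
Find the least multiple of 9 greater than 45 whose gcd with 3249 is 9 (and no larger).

gcd(k, 3249) = 9 forces 9 | k; write k = 9s. Then gcd(9s, 9·361) = 9·gcd(s, 361), so need gcd(s, 361) = 1.
9s > 45 gives s ≥ 6. The least s ≥ 6 coprime to 361 is 6, so k = 9·6 = 54.

54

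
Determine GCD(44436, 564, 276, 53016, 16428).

12

gcd(44436, 564): 44436 = 78·564 + 444; 564 = 1·444 + 120; 444 = 3·120 + 84; 120 = 1·84 + 36; 84 = 2·36 + 12; 36 = 3·12 + 0 → 12
gcd(12, 276): 276 = 23·12 + 0 → 12
gcd(12, 53016): 53016 = 4418·12 + 0 → 12
gcd(12, 16428): 16428 = 1369·12 + 0 → 12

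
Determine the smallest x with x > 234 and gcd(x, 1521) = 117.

gcd(x, 1521) = 117 forces 117 | x; write x = 117s. Then gcd(117s, 117·13) = 117·gcd(s, 13), so need gcd(s, 13) = 1.
117s > 234 gives s ≥ 3. The least s ≥ 3 coprime to 13 is 3, so x = 117·3 = 351.

351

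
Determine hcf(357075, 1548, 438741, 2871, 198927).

9

gcd(357075, 1548): 357075 = 230·1548 + 1035; 1548 = 1·1035 + 513; 1035 = 2·513 + 9; 513 = 57·9 + 0 → 9
gcd(9, 438741): 438741 = 48749·9 + 0 → 9
gcd(9, 2871): 2871 = 319·9 + 0 → 9
gcd(9, 198927): 198927 = 22103·9 + 0 → 9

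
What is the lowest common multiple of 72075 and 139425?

133987425

gcd first: 139425 = 1·72075 + 67350; 72075 = 1·67350 + 4725; 67350 = 14·4725 + 1200; 4725 = 3·1200 + 1125; 1200 = 1·1125 + 75; 1125 = 15·75 + 0 → gcd = 75
lcm = 72075·139425/gcd = 10049056875/75 = 133987425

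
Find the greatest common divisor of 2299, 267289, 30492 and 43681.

121

2299 = 11² · 19; 267289 = 11² · 47²; 30492 = 2² · 3² · 7 · 11²; 43681 = 11² · 19²
gcd takes min exponent of each prime: 11² = 121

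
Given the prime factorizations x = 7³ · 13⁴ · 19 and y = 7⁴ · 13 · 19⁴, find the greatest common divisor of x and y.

84721

min exponent per shared prime: 7³ · 13 · 19 = 84721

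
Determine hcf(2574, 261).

9

2574 = 2 · 3² · 11 · 13
261 = 3² · 29
Common: 3² = 9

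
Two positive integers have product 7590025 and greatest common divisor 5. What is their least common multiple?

Since gcd(u,v)·lcm(u,v) = uv, lcm = 7590025/5 = 1518005.

1518005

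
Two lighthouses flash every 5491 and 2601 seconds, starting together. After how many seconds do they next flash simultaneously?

49419

gcd first: 5491 = 2·2601 + 289; 2601 = 9·289 + 0 → gcd = 289
lcm = 5491·2601/gcd = 14282091/289 = 49419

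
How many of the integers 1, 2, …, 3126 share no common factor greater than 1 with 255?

1569

Prime factors of 255: 3, 5, 17. Count integers ≤ 3126 divisible by none of them.
By inclusion–exclusion: 3126 − ⌊3126/3⌋ − ⌊3126/5⌋ − ⌊3126/17⌋ + ⌊3126/15⌋ + ⌊3126/51⌋ + ⌊3126/85⌋ − ⌊3126/255⌋ = 1569.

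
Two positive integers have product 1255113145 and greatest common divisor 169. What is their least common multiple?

7426705

gcd·lcm = product, so lcm = 1255113145/169 = 7426705.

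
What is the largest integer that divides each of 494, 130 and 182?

gcd(494, 130): 494 = 3·130 + 104; 130 = 1·104 + 26; 104 = 4·26 + 0 → 26
gcd(26, 182): 182 = 7·26 + 0 → 26

26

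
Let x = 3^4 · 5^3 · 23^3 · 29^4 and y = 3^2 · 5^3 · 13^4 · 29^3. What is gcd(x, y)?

min exponent per shared prime: 3^2 · 5^3 · 29^3 = 27437625

27437625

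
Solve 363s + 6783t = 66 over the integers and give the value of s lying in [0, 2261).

Euclid: 6783 = 18·363 + 249; 363 = 1·249 + 114; 249 = 2·114 + 21; 114 = 5·21 + 9; 21 = 2·9 + 3; 9 = 3·3 + 0 → gcd = 3; 66 = 3·22.
Back-substitution yields 363·(-654) + 6783·(35) = 3, so one solution is s = -654·22 = -14388, t = 35·22 = 770.
Solutions in s differ by 6783/3 = 2261; the one in [0, 2261) is -14388 mod 2261 = 1439.

1439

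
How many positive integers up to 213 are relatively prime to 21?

21 = 3·7. Inclusion–exclusion on these primes:
213 − ⌊213/3⌋ − ⌊213/7⌋ + ⌊213/21⌋ = 122

122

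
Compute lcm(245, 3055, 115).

3442985

lcm(245, 3055) = 245·3055/gcd = 748475/5 = 149695
lcm(149695, 115) = 149695·115/gcd = 17214925/5 = 3442985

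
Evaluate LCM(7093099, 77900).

29081705900

gcd first: 7093099 = 91·77900 + 4199; 77900 = 18·4199 + 2318; 4199 = 1·2318 + 1881; 2318 = 1·1881 + 437; 1881 = 4·437 + 133; 437 = 3·133 + 38; 133 = 3·38 + 19; 38 = 2·19 + 0 → gcd = 19
lcm = 7093099·77900/gcd = 552552412100/19 = 29081705900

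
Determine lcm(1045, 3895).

42845

1045 = 5 · 11 · 19; 3895 = 5 · 19 · 41
max exponents: 5 · 11 · 19 · 41 = 42845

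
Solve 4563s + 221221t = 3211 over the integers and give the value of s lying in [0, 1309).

534

gcd(4563, 221221) = 169 (Euclid: 221221 = 48·4563 + 2197; 4563 = 2·2197 + 169; 2197 = 13·169 + 0), and 169 | 3211.
Extended Euclid: 4563·(97) + 221221·(-2) = 169. Scale by 19: s₀ = 1843.
General solution s = s₀ + 1309k; reducing mod 1309 gives s = 534 (and t = -11).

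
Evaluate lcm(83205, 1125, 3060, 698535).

51062908500

lcm(83205, 1125) = 83205·1125/gcd = 93605625/45 = 2080125
lcm(2080125, 3060) = 2080125·3060/gcd = 6365182500/45 = 141448500
lcm(141448500, 698535) = 141448500·698535/gcd = 98806727947500/1935 = 51062908500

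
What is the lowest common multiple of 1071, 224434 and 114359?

1941129666

lcm(1071, 224434) = 1071·224434/gcd = 240368814/119 = 2019906
lcm(2019906, 114359) = 2019906·114359/gcd = 230994430254/119 = 1941129666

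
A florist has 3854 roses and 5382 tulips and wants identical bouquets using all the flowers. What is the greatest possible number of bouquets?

Euclid: 5382 = 1·3854 + 1528; 3854 = 2·1528 + 798; 1528 = 1·798 + 730; 798 = 1·730 + 68; 730 = 10·68 + 50; 68 = 1·50 + 18; 50 = 2·18 + 14; 18 = 1·14 + 4; 14 = 3·4 + 2; 4 = 2·2 + 0. Last nonzero remainder: 2.

2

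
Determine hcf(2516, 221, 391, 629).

gcd(2516, 221): 2516 = 11·221 + 85; 221 = 2·85 + 51; 85 = 1·51 + 34; 51 = 1·34 + 17; 34 = 2·17 + 0 → 17
gcd(17, 391): 391 = 23·17 + 0 → 17
gcd(17, 629): 629 = 37·17 + 0 → 17

17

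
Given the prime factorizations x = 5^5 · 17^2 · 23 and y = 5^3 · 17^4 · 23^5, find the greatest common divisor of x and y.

830875

min exponent per shared prime: 5^3 · 17^2 · 23 = 830875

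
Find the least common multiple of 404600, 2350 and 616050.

234298600200

404600 = 2³ · 5² · 7 · 17²; 2350 = 2 · 5² · 47; 616050 = 2 · 3² · 5² · 37²
lcm takes max exponent of each prime: 2³ · 3² · 5² · 7 · 17² · 37² · 47 = 234298600200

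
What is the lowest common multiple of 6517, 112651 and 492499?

417146653

lcm(6517, 112651) = 6517·112651/gcd = 734146567/931 = 788557
lcm(788557, 492499) = 788557·492499/gcd = 388363533943/931 = 417146653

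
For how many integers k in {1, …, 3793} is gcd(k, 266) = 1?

Prime factors of 266: 2, 7, 19. Count integers ≤ 3793 divisible by none of them.
By inclusion–exclusion: 3793 − ⌊3793/2⌋ − ⌊3793/7⌋ − ⌊3793/19⌋ + ⌊3793/14⌋ + ⌊3793/38⌋ + ⌊3793/133⌋ − ⌊3793/266⌋ = 1540.

1540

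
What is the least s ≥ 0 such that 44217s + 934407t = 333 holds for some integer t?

39771

Euclid: 934407 = 21·44217 + 5850; 44217 = 7·5850 + 3267; 5850 = 1·3267 + 2583; 3267 = 1·2583 + 684; 2583 = 3·684 + 531; 684 = 1·531 + 153; 531 = 3·153 + 72; 153 = 2·72 + 9; 72 = 8·9 + 0 → gcd = 9; 333 = 9·37.
Back-substitution yields 44217·(12299) + 934407·(-582) = 9, so one solution is s = 12299·37 = 455063, t = -582·37 = -21534.
Solutions in s differ by 934407/9 = 103823; the one in [0, 103823) is 455063 mod 103823 = 39771.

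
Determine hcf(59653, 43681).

59653 = 11² · 17 · 29
43681 = 11² · 19²
Common: 11² = 121

121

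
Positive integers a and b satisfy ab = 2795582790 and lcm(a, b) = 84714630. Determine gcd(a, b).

33

From gcd × lcm = ab: gcd = 2795582790 / 84714630 = 33.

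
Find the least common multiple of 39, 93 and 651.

8463

39 = 3 · 13; 93 = 3 · 31; 651 = 3 · 7 · 31
lcm takes max exponent of each prime: 3 · 7 · 13 · 31 = 8463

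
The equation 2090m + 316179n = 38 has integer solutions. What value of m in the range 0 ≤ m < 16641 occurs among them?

11800

Reduce mod 316179: 2090m ≡ 38 (mod 316179). With g = gcd(2090, 316179) = 19 dividing 38, divide through: 110m ≡ 2 (mod 16641).
Since gcd(110, 16641) = 1, m ≡ 2·(110)⁻¹ ≡ 11800 (mod 16641). Smallest non-negative: 11800.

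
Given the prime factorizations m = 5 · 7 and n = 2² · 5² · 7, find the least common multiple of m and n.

max exponent per prime: 2² · 5² · 7 = 700

700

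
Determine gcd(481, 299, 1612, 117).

13

gcd(481, 299): 481 = 1·299 + 182; 299 = 1·182 + 117; 182 = 1·117 + 65; 117 = 1·65 + 52; 65 = 1·52 + 13; 52 = 4·13 + 0 → 13
gcd(13, 1612): 1612 = 124·13 + 0 → 13
gcd(13, 117): 117 = 9·13 + 0 → 13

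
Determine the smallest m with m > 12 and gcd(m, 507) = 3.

15

Multiples of 3 above 12: 3·5, 3·6, … . Need the cofactor coprime to 507/3 = 169.
Checking s = 5, 6, … the first with gcd(s, 169) = 1 is s = 5, giving 15.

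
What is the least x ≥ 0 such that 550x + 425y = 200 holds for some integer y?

5

Reduce mod 425: 550x ≡ 200 (mod 425). With g = gcd(550, 425) = 25 dividing 200, divide through: 22x ≡ 8 (mod 17).
Since gcd(22, 17) = 1, x ≡ 8·(22)⁻¹ ≡ 5 (mod 17). Smallest non-negative: 5.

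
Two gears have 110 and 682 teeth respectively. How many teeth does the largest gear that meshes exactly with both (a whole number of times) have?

110 = 2 · 5 · 11
682 = 2 · 11 · 31
Common: 2 · 11 = 22

22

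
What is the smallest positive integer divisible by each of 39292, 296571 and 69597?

39292 = 2² · 11 · 19 · 47; 296571 = 3 · 11² · 19 · 43; 69597 = 3² · 11 · 19 · 37
lcm takes max exponent of each prime: 2² · 3² · 11² · 19 · 37 · 43 · 47 = 6188843628

6188843628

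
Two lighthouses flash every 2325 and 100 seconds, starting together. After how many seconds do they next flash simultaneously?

2325 = 3 · 5² · 31; 100 = 2² · 5²
max exponents: 2² · 3 · 5² · 31 = 9300

9300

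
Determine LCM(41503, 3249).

134843247

41503 = 7³ · 11²; 3249 = 3² · 19²
max exponents: 3² · 7³ · 11² · 19² = 134843247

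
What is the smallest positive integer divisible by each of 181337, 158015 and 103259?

103595108045

181337 = 13² · 29 · 37; 158015 = 5 · 11 · 13² · 17; 103259 = 13³ · 47
lcm takes max exponent of each prime: 5 · 11 · 13³ · 17 · 29 · 37 · 47 = 103595108045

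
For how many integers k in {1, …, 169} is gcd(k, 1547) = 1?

125

Prime factors of 1547: 7, 13, 17. Count integers ≤ 169 divisible by none of them.
By inclusion–exclusion: 169 − ⌊169/7⌋ − ⌊169/13⌋ − ⌊169/17⌋ + ⌊169/91⌋ + ⌊169/119⌋ + ⌊169/221⌋ − ⌊169/1547⌋ = 125.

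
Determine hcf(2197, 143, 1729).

2197 = 13³; 143 = 11 · 13; 1729 = 7 · 13 · 19
gcd takes min exponent of each prime: 13 = 13

13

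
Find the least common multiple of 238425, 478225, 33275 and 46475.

lcm(238425, 478225) = 238425·478225/gcd = 114020795625/275 = 414621075
lcm(414621075, 33275) = 414621075·33275/gcd = 13796516270625/275 = 50169150075
lcm(50169150075, 46475) = 50169150075·46475/gcd = 2331611249735625/275 = 8478586362675

8478586362675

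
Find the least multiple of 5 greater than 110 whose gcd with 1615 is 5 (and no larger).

Multiples of 5 above 110: 5·23, 5·24, … . Need the cofactor coprime to 1615/5 = 323.
Checking s = 23, 24, … the first with gcd(s, 323) = 1 is s = 23, giving 115.

115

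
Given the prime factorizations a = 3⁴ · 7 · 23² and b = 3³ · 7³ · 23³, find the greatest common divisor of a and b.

99981

min exponent per shared prime: 3³ · 7 · 23² = 99981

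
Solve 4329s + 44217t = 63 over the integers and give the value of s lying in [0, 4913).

1001

Reduce mod 44217: 4329s ≡ 63 (mod 44217). With g = gcd(4329, 44217) = 9 dividing 63, divide through: 481s ≡ 7 (mod 4913).
Since gcd(481, 4913) = 1, s ≡ 7·(481)⁻¹ ≡ 1001 (mod 4913). Smallest non-negative: 1001.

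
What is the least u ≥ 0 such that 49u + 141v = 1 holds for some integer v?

118

Euclid: 141 = 2·49 + 43; 49 = 1·43 + 6; 43 = 7·6 + 1; 6 = 6·1 + 0 → gcd = 1; 1 = 1·1.
Back-substitution yields 49·(-23) + 141·(8) = 1, so one solution is u = -23·1 = -23, v = 8·1 = 8.
Solutions in u differ by 141/1 = 141; the one in [0, 141) is -23 mod 141 = 118.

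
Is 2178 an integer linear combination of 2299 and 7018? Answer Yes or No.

Yes

By Bézout, 2299u − 7018v = 2178 has integer solutions iff gcd(2299, 7018) | 2178.
Euclid: 7018 = 3·2299 + 121; 2299 = 19·121 + 0. gcd = 121; 2178 mod 121 = 0. Yes.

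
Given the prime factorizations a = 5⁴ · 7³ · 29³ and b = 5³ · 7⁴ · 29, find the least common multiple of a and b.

36598743125

max exponent per prime: 5⁴ · 7⁴ · 29³ = 36598743125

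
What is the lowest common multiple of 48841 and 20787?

6007443

48841 = 13² · 17²; 20787 = 3 · 13² · 41
max exponents: 3 · 13² · 17² · 41 = 6007443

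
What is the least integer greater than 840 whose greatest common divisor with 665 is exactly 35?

gcd(x, 665) = 35 forces 35 | x; write x = 35s. Then gcd(35s, 35·19) = 35·gcd(s, 19), so need gcd(s, 19) = 1.
35s > 840 gives s ≥ 25. The least s ≥ 25 coprime to 19 is 25, so x = 35·25 = 875.

875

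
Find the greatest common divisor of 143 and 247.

143 = 11 · 13
247 = 13 · 19
Common: 13 = 13

13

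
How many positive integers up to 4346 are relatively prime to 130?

130 = 2·5·13. Inclusion–exclusion on these primes:
4346 − ⌊4346/2⌋ − ⌊4346/5⌋ − ⌊4346/13⌋ + ⌊4346/10⌋ + ⌊4346/26⌋ + ⌊4346/65⌋ − ⌊4346/130⌋ = 1604

1604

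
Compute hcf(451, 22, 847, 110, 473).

11

451 = 11 · 41; 22 = 2 · 11; 847 = 7 · 11²; 110 = 2 · 5 · 11; 473 = 11 · 43
gcd takes min exponent of each prime: 11 = 11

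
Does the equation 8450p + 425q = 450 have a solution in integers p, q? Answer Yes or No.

By Bézout, 8450p + 425q = 450 has integer solutions iff gcd(8450, 425) | 450.
Euclid: 8450 = 19·425 + 375; 425 = 1·375 + 50; 375 = 7·50 + 25; 50 = 2·25 + 0. gcd = 25; 450 mod 25 = 0. Yes.

Yes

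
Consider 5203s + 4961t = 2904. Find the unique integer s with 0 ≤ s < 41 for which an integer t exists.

Reduce mod 4961: 5203s ≡ 2904 (mod 4961). With g = gcd(5203, 4961) = 121 dividing 2904, divide through: 43s ≡ 24 (mod 41).
Since gcd(43, 41) = 1, s ≡ 24·(43)⁻¹ ≡ 12 (mod 41). Smallest non-negative: 12.

12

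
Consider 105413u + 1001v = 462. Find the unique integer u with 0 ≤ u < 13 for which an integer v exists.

Euclid: 105413 = 105·1001 + 308; 1001 = 3·308 + 77; 308 = 4·77 + 0 → gcd = 77; 462 = 77·6.
Back-substitution yields 105413·(-3) + 1001·(316) = 77, so one solution is u = -3·6 = -18, v = 316·6 = 1896.
Solutions in u differ by 1001/77 = 13; the one in [0, 13) is -18 mod 13 = 8.

8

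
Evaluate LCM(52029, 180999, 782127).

1934710799931

52029 = 3³ · 41 · 47; 180999 = 3² · 7 · 13² · 17; 782127 = 3² · 43² · 47
lcm takes max exponent of each prime: 3³ · 7 · 13² · 17 · 41 · 43² · 47 = 1934710799931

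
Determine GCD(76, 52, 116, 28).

4

gcd(76, 52): 76 = 1·52 + 24; 52 = 2·24 + 4; 24 = 6·4 + 0 → 4
gcd(4, 116): 116 = 29·4 + 0 → 4
gcd(4, 28): 28 = 7·4 + 0 → 4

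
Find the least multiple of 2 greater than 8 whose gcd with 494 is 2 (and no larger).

10

Multiples of 2 above 8: 2·5, 2·6, … . Need the cofactor coprime to 494/2 = 247.
Checking s = 5, 6, … the first with gcd(s, 247) = 1 is s = 5, giving 10.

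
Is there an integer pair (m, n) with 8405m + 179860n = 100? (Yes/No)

By Bézout, 8405m + 179860n = 100 has integer solutions iff gcd(8405, 179860) | 100.
Euclid: 179860 = 21·8405 + 3355; 8405 = 2·3355 + 1695; 3355 = 1·1695 + 1660; 1695 = 1·1660 + 35; 1660 = 47·35 + 15; 35 = 2·15 + 5; 15 = 3·5 + 0. gcd = 5; 100 mod 5 = 0. Yes.

Yes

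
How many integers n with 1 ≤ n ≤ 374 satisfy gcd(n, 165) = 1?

Prime factors of 165: 3, 5, 11. Count integers ≤ 374 divisible by none of them.
By inclusion–exclusion: 374 − ⌊374/3⌋ − ⌊374/5⌋ − ⌊374/11⌋ + ⌊374/15⌋ + ⌊374/33⌋ + ⌊374/55⌋ − ⌊374/165⌋ = 181.

181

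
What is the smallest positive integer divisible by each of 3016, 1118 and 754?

129688

3016 = 2³ · 13 · 29; 1118 = 2 · 13 · 43; 754 = 2 · 13 · 29
lcm takes max exponent of each prime: 2³ · 13 · 29 · 43 = 129688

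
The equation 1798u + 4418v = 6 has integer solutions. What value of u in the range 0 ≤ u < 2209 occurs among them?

1951

Euclid: 4418 = 2·1798 + 822; 1798 = 2·822 + 154; 822 = 5·154 + 52; 154 = 2·52 + 50; 52 = 1·50 + 2; 50 = 25·2 + 0 → gcd = 2; 6 = 2·3.
Back-substitution yields 1798·(-86) + 4418·(35) = 2, so one solution is u = -86·3 = -258, v = 35·3 = 105.
Solutions in u differ by 4418/2 = 2209; the one in [0, 2209) is -258 mod 2209 = 1951.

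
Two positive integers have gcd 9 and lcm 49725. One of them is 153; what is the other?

2925

Using uv = gcd(u,v)·lcm(u,v) = 9·49725 = 447525, we get v = 447525/153 = 2925.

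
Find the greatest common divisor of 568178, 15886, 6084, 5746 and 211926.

338

gcd(568178, 15886): 568178 = 35·15886 + 12168; 15886 = 1·12168 + 3718; 12168 = 3·3718 + 1014; 3718 = 3·1014 + 676; 1014 = 1·676 + 338; 676 = 2·338 + 0 → 338
gcd(338, 6084): 6084 = 18·338 + 0 → 338
gcd(338, 5746): 5746 = 17·338 + 0 → 338
gcd(338, 211926): 211926 = 627·338 + 0 → 338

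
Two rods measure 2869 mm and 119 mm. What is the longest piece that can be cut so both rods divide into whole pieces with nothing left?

2869 = 19 · 151
119 = 7 · 17
Common: 1 = 1

1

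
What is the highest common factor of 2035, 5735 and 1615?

5

gcd(2035, 5735): 5735 = 2·2035 + 1665; 2035 = 1·1665 + 370; 1665 = 4·370 + 185; 370 = 2·185 + 0 → 185
gcd(185, 1615): 1615 = 8·185 + 135; 185 = 1·135 + 50; 135 = 2·50 + 35; 50 = 1·35 + 15; 35 = 2·15 + 5; 15 = 3·5 + 0 → 5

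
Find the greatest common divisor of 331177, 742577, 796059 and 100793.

331177 = 7 · 11² · 17 · 23; 742577 = 11² · 17 · 19²; 796059 = 3² · 11² · 17 · 43; 100793 = 7² · 11² · 17
gcd takes min exponent of each prime: 11² · 17 = 2057

2057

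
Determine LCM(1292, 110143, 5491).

lcm(1292, 110143) = 1292·110143/gcd = 142304756/323 = 440572
lcm(440572, 5491) = 440572·5491/gcd = 2419180852/323 = 7489724

7489724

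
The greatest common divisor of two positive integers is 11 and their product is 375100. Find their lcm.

34100

For any two positive integers, gcd × lcm equals their product. Hence lcm = 375100 / 11 = 34100.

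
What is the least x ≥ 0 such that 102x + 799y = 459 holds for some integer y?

28

Euclid: 799 = 7·102 + 85; 102 = 1·85 + 17; 85 = 5·17 + 0 → gcd = 17; 459 = 17·27.
Back-substitution yields 102·(8) + 799·(-1) = 17, so one solution is x = 8·27 = 216, y = -1·27 = -27.
Solutions in x differ by 799/17 = 47; the one in [0, 47) is 216 mod 47 = 28.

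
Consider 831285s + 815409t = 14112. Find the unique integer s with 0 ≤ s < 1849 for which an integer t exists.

Euclid: 831285 = 1·815409 + 15876; 815409 = 51·15876 + 5733; 15876 = 2·5733 + 4410; 5733 = 1·4410 + 1323; 4410 = 3·1323 + 441; 1323 = 3·441 + 0 → gcd = 441; 14112 = 441·32.
Back-substitution yields 831285·(565) + 815409·(-576) = 441, so one solution is s = 565·32 = 18080, t = -576·32 = -18432.
Solutions in s differ by 815409/441 = 1849; the one in [0, 1849) is 18080 mod 1849 = 1439.

1439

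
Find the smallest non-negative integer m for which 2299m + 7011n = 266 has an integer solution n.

Reduce mod 7011: 2299m ≡ 266 (mod 7011). With g = gcd(2299, 7011) = 19 dividing 266, divide through: 121m ≡ 14 (mod 369).
Since gcd(121, 369) = 1, m ≡ 14·(121)⁻¹ ≡ 116 (mod 369). Smallest non-negative: 116.

116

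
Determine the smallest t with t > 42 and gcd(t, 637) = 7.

gcd(t, 637) = 7 forces 7 | t; write t = 7s. Then gcd(7s, 7·91) = 7·gcd(s, 91), so need gcd(s, 91) = 1.
7s > 42 gives s ≥ 7. The least s ≥ 7 coprime to 91 is 8, so t = 7·8 = 56.

56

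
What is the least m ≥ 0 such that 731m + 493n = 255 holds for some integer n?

28

gcd(731, 493) = 17 (Euclid: 731 = 1·493 + 238; 493 = 2·238 + 17; 238 = 14·17 + 0), and 17 | 255.
Extended Euclid: 731·(-2) + 493·(3) = 17. Scale by 15: m₀ = -30.
General solution m = m₀ + 29t; reducing mod 29 gives m = 28 (and n = -41).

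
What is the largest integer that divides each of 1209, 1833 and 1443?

1209 = 3 · 13 · 31; 1833 = 3 · 13 · 47; 1443 = 3 · 13 · 37
gcd takes min exponent of each prime: 3 · 13 = 39

39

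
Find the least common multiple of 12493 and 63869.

61378109

gcd first: 63869 = 5·12493 + 1404; 12493 = 8·1404 + 1261; 1404 = 1·1261 + 143; 1261 = 8·143 + 117; 143 = 1·117 + 26; 117 = 4·26 + 13; 26 = 2·13 + 0 → gcd = 13
lcm = 12493·63869/gcd = 797915417/13 = 61378109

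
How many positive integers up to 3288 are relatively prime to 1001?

1001 = 7·11·13. Inclusion–exclusion on these primes:
3288 − ⌊3288/7⌋ − ⌊3288/11⌋ − ⌊3288/13⌋ + ⌊3288/77⌋ + ⌊3288/91⌋ + ⌊3288/143⌋ − ⌊3288/1001⌋ = 2366

2366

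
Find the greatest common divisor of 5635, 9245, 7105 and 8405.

gcd(5635, 9245): 9245 = 1·5635 + 3610; 5635 = 1·3610 + 2025; 3610 = 1·2025 + 1585; 2025 = 1·1585 + 440; 1585 = 3·440 + 265; 440 = 1·265 + 175; 265 = 1·175 + 90; 175 = 1·90 + 85; 90 = 1·85 + 5; 85 = 17·5 + 0 → 5
gcd(5, 7105): 7105 = 1421·5 + 0 → 5
gcd(5, 8405): 8405 = 1681·5 + 0 → 5

5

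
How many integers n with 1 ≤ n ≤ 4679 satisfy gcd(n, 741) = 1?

2728

741 = 3·13·19. Inclusion–exclusion on these primes:
4679 − ⌊4679/3⌋ − ⌊4679/13⌋ − ⌊4679/19⌋ + ⌊4679/39⌋ + ⌊4679/57⌋ + ⌊4679/247⌋ − ⌊4679/741⌋ = 2728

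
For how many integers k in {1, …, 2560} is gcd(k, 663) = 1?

1484

663 = 3·13·17. Inclusion–exclusion on these primes:
2560 − ⌊2560/3⌋ − ⌊2560/13⌋ − ⌊2560/17⌋ + ⌊2560/39⌋ + ⌊2560/51⌋ + ⌊2560/221⌋ − ⌊2560/663⌋ = 1484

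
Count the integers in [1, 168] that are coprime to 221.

147

Prime factors of 221: 13, 17. Count integers ≤ 168 divisible by none of them.
By inclusion–exclusion: 168 − ⌊168/13⌋ − ⌊168/17⌋ + ⌊168/221⌋ = 147.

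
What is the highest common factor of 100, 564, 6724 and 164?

gcd(100, 564): 564 = 5·100 + 64; 100 = 1·64 + 36; 64 = 1·36 + 28; 36 = 1·28 + 8; 28 = 3·8 + 4; 8 = 2·4 + 0 → 4
gcd(4, 6724): 6724 = 1681·4 + 0 → 4
gcd(4, 164): 164 = 41·4 + 0 → 4

4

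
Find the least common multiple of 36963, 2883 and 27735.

328395740535

36963 = 3³ · 37²; 2883 = 3 · 31²; 27735 = 3 · 5 · 43²
lcm takes max exponent of each prime: 3³ · 5 · 31² · 37² · 43² = 328395740535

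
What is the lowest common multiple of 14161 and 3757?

gcd first: 14161 = 3·3757 + 2890; 3757 = 1·2890 + 867; 2890 = 3·867 + 289; 867 = 3·289 + 0 → gcd = 289
lcm = 14161·3757/gcd = 53202877/289 = 184093

184093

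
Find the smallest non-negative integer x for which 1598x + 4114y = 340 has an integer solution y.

62

Reduce mod 4114: 1598x ≡ 340 (mod 4114). With g = gcd(1598, 4114) = 34 dividing 340, divide through: 47x ≡ 10 (mod 121).
Since gcd(47, 121) = 1, x ≡ 10·(47)⁻¹ ≡ 62 (mod 121). Smallest non-negative: 62.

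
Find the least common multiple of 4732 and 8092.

gcd first: 8092 = 1·4732 + 3360; 4732 = 1·3360 + 1372; 3360 = 2·1372 + 616; 1372 = 2·616 + 140; 616 = 4·140 + 56; 140 = 2·56 + 28; 56 = 2·28 + 0 → gcd = 28
lcm = 4732·8092/gcd = 38291344/28 = 1367548

1367548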